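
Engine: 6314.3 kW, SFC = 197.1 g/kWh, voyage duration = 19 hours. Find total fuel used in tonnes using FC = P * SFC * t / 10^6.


Formula: FC (tonnes) = P * SFC * t / 1,000,000
Step 1 — P * SFC * t = 6314.3 * 197.1 * 19 = 23646422.07 g
Step 2 — FC (tonnes) = 23646422.07 / 1,000,000 ≈ 23.646 tonnes (5 s.f.)

23.646 tonnes


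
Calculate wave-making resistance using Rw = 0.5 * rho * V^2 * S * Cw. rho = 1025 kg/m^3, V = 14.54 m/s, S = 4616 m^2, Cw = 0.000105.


Formula: Rw = 0.5 * rho * V^2 * S * Cw
Step 1 — V^2 = 14.54^2 = 211.4116
Step 2 — 0.5 * rho * V^2 = 0.5 * 1025 * 211.4116 = 108348.445
Step 3 — Rw = 108348.445 * 4616 * 0.000105 ≈ 52514 N (5 s.f.)

52514 N


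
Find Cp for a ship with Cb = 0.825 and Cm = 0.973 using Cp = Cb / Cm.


Formula: Cp = Cb / Cm
Substituting: Cp = 0.825 / 0.973
Result: Cp ≈ 0.84789 (5 s.f.)

0.84789


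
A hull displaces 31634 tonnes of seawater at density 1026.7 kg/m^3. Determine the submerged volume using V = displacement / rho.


Formula: V = mass / rho
Step 1 — convert tonnes to kg: 31634 t * 1000 = 31634000 kg
Step 2 — V = 31634000 / 1026.7 ≈ 30811 m^3 (5 s.f.)

30811 m^3


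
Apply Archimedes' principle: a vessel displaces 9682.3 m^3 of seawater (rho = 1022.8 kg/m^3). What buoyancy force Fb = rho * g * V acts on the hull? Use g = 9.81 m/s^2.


Formula: Fb = rho * g * V
Substituting: Fb = 1022.8 * 9.81 * 9682.3
Intermediate: 1022.8 * 9.81 = 10033.668
Result: Fb = 10033.668 * 9682.3 ≈ 97149000 N (5 s.f.)

97149000 N


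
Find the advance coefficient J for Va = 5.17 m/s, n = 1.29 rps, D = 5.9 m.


Formula: J = Va / (n * D)
Step 1 — n * D = 1.29 * 5.9 = 7.611
Step 2 — J = 5.17 / 7.611 ≈ 0.67928 (5 s.f.)

0.67928


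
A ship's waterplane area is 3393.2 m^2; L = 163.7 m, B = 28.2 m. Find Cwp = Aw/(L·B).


Formula: Cwp = Aw / (L * B)
Step 1 — L * B = 163.7 * 28.2 = 4616.34 m^2
Step 2 — Cwp = 3393.2 / 4616.34 ≈ 0.73504 (5 s.f.)

0.73504


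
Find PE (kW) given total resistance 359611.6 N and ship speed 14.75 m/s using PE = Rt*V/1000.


Formula: PE = Rt * V / 1000 (kW)
Step 1 — PE (W) = 359611.6 * 14.75 = 5304271.1 W
Step 2 — PE (kW) = 5304271.1 / 1000 ≈ 5304.3 kW (5 s.f.)

5304.3 kW


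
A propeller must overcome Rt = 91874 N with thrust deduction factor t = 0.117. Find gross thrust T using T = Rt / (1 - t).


Formula: T = Rt / (1 - t)
Step 1 — (1 - t) = 1 - 0.117 = 0.883
Step 2 — T = 91874 / 0.883 ≈ 104050 N (5 s.f.)

104050 N


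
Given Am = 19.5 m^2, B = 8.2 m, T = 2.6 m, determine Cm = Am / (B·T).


Formula: Cm = Am / (B * T)
Step 1 — B * T = 8.2 * 2.6 = 21.32 m^2
Step 2 — Cm = 19.5 / 21.32 ≈ 0.91463 (5 s.f.)

0.91463


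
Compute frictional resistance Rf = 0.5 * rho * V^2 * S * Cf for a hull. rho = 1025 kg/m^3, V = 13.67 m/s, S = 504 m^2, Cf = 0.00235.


Formula: Rf = 0.5 * rho * V^2 * S * Cf
Step 1 — V^2 = 13.67^2 = 186.8689
Step 2 — 0.5 * rho * V^2 = 0.5 * 1025 * 186.8689 = 95770.31125
Step 3 — Rf = 95770.31125 * 504 * 0.00235 ≈ 113430 N (5 s.f.)

113430 N


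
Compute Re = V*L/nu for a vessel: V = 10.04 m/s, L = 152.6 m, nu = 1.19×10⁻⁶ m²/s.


Formula: Re = V * L / nu
Step 1 — V * L = 10.04 * 152.6 = 1532.104 m^2/s
Step 2 — Re = 1532.104 / 1.19e-6 = 1.29e+09

1.29e+09


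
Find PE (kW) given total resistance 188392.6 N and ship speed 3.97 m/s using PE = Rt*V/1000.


Formula: PE = Rt * V / 1000 (kW)
Step 1 — PE (W) = 188392.6 * 3.97 = 747918.622 W
Step 2 — PE (kW) = 747918.622 / 1000 ≈ 747.92 kW (5 s.f.)

747.92 kW


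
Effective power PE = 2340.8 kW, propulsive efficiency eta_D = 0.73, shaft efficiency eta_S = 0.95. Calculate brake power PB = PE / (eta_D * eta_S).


Formula: PB = PE / (eta_D * eta_S)
Step 1 — combined efficiency = eta_D * eta_S = 0.73 * 0.95 = 0.6935
Step 2 — PB = 2340.8 / 0.6935 ≈ 3375.3 kW (5 s.f.)

3375.3 kW


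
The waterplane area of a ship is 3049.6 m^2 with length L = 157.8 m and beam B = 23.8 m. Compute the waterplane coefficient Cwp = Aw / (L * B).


Formula: Cwp = Aw / (L * B)
Step 1 — L * B = 157.8 * 23.8 = 3755.64 m^2
Step 2 — Cwp = 3049.6 / 3755.64 ≈ 0.81201 (5 s.f.)

0.81201


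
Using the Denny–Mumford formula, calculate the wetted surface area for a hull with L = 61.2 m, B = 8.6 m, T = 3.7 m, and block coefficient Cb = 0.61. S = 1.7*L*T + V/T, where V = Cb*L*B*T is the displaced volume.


Formula: S = 1.7*L*T + V/T with V = Cb*L*B*T, i.e. S = L * (1.7*T + Cb*B)
Step 1 — 1.7*T = 1.7 * 3.7 = 6.29 m
Step 2 — Cb*B = 0.61 * 8.6 = 5.246 m
Step 3 — 1.7*T + Cb*B = 6.29 + 5.246 = 11.536 m
Step 4 — S = 61.2 * 11.536 ≈ 706.00 m^2 (5 s.f.)

706.00 m^2


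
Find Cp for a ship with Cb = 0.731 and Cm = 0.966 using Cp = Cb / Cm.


Formula: Cp = Cb / Cm
Substituting: Cp = 0.731 / 0.966
Result: Cp ≈ 0.75673 (5 s.f.)

0.75673


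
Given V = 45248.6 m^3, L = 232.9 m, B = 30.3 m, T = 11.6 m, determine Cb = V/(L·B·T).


Formula: Cb = V / (L * B * T)
Step 1 — L * B * T = 232.9 * 30.3 * 11.6 = 81859.692 m^3
Step 2 — Cb = 45248.6 / 81859.692 ≈ 0.55276 (5 s.f.)

0.55276


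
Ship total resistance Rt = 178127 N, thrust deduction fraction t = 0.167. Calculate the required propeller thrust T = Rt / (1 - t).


Formula: T = Rt / (1 - t)
Step 1 — (1 - t) = 1 - 0.167 = 0.833
Step 2 — T = 178127 / 0.833 ≈ 213840 N (5 s.f.)

213840 N


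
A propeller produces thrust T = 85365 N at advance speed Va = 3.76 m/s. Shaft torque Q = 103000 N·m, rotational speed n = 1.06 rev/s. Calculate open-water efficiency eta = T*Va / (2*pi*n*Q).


Formula: eta = T * Va / (2 * pi * n * Q)
Step 1 — numerator = T * Va = 85365 * 3.76 = 320972.4
Step 2 — 2 * pi * n = 2 * pi * 1.06 = 6.660176
Step 3 — denominator = 6.660176 * 103000 = 685998.13
Step 4 — eta = 320972.4 / 685998.13 ≈ 0.46789 (5 s.f.)

0.46789


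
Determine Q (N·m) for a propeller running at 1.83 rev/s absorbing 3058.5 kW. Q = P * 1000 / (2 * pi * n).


Formula: Q = P_W / (2 * pi * n)
Step 1 — P_W = 3058.5 kW * 1000 = 3058500.0 W
Step 2 — 2 * pi * n = 2 * pi * 1.83 = 11.498229
Step 3 — Q = 3058500.0 / 11.498229 ≈ 266000 N·m (5 s.f.)

266000 N·m


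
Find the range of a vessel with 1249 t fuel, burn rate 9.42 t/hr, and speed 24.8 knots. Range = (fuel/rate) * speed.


Formula: endurance = fuel / rate; range = endurance * speed
Step 1 — endurance = 1249 / 9.42 = 132.5902 hours
Step 2 — range = 132.5902 * 24.8 ≈ 3288.2 nautical miles (5 s.f.)

3288.2 NM


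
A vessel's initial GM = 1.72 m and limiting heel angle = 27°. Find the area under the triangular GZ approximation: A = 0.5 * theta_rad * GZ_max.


Formula: GZ_max = GM * sin(theta); Area = 0.5 * theta_rad * GZ_max
Step 1 — GZ_max = 1.72 * sin(27°) = 1.72 * 0.45399 = 0.780863 m
Step 2 — theta_rad = 27 * pi/180 = 0.471239 rad
Step 3 — Area = 0.5 * 0.471239 * 0.780863 ≈ 0.18399 m·rad (5 s.f.)

0.18399 m·rad


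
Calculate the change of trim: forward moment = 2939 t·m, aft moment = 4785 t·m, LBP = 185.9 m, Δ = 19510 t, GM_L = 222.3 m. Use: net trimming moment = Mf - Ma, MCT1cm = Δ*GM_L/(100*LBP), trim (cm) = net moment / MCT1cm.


Formula: net trimming moment = Mf - Ma; MCT1cm = Δ*GM_L/(100*LBP); trim = net moment / MCT1cm
Step 1 — net trimming moment = 2939 - 4785 = -1846 t·m
Step 2 — MCT1cm = 19510 * 222.3 / (100 * 185.9) = 233.3014 t·m/cm
Step 3 — trim = -1846 / 233.3014 ≈ -7.9125 cm (5 s.f.)

-7.9125 cm


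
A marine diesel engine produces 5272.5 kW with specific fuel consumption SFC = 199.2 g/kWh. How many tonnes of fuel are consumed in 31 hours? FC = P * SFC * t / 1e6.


Formula: FC (tonnes) = P * SFC * t / 1,000,000
Step 1 — P * SFC * t = 5272.5 * 199.2 * 31 = 32558742.0 g
Step 2 — FC (tonnes) = 32558742.0 / 1,000,000 ≈ 32.559 tonnes (5 s.f.)

32.559 tonnes


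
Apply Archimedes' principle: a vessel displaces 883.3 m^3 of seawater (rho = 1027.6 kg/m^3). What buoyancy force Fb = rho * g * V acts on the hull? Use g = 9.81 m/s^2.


Formula: Fb = rho * g * V
Substituting: Fb = 1027.6 * 9.81 * 883.3
Intermediate: 1027.6 * 9.81 = 10080.756
Result: Fb = 10080.756 * 883.3 ≈ 8904300 N (5 s.f.)

8904300 N


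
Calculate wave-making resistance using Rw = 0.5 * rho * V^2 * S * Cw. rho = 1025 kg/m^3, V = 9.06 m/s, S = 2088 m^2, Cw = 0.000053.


Formula: Rw = 0.5 * rho * V^2 * S * Cw
Step 1 — V^2 = 9.06^2 = 82.0836
Step 2 — 0.5 * rho * V^2 = 0.5 * 1025 * 82.0836 = 42067.845
Step 3 — Rw = 42067.845 * 2088 * 0.000053 ≈ 4655.4 N (5 s.f.)

4655.4 N


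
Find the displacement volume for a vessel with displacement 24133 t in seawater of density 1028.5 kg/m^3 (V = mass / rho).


Formula: V = mass / rho
Step 1 — convert tonnes to kg: 24133 t * 1000 = 24133000 kg
Step 2 — V = 24133000 / 1028.5 ≈ 23464 m^3 (5 s.f.)

23464 m^3


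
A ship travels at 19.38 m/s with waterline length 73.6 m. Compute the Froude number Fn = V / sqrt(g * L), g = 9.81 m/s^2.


Formula: Fn = V / sqrt(g * L)
Step 1 — g * L = 9.81 * 73.6 = 722.016
Step 2 — sqrt(g * L) = sqrt(722.016) = 26.870355
Step 3 — Fn = 19.38 / 26.870355 ≈ 0.72124 (5 s.f.)

0.72124


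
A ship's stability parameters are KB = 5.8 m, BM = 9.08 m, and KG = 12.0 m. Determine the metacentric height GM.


Formula: GM = KB + BM - KG
Step 1 — KM = KB + BM = 5.8 + 9.08 = 14.88 m
Step 2 — GM = KM - KG = 14.88 - 12.0 = 2.88 m

2.88 m


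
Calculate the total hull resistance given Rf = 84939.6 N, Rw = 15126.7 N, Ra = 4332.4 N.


Formula: Rt = Rf + Rw + Ra
Substituting: Rt = 84939.6 + 15126.7 + 4332.4
Result: Rt = 104398.7 N

104398.7 N


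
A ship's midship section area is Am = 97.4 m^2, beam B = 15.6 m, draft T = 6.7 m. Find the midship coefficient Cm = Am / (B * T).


Formula: Cm = Am / (B * T)
Step 1 — B * T = 15.6 * 6.7 = 104.52 m^2
Step 2 — Cm = 97.4 / 104.52 ≈ 0.93188 (5 s.f.)

0.93188


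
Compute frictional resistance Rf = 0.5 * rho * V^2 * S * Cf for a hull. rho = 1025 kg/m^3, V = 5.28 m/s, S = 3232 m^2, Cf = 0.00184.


Formula: Rf = 0.5 * rho * V^2 * S * Cf
Step 1 — V^2 = 5.28^2 = 27.8784
Step 2 — 0.5 * rho * V^2 = 0.5 * 1025 * 27.8784 = 14287.68
Step 3 — Rf = 14287.68 * 3232 * 0.00184 ≈ 84967 N (5 s.f.)

84967 N


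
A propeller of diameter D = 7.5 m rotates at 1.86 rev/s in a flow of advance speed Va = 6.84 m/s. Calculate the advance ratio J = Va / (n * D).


Formula: J = Va / (n * D)
Step 1 — n * D = 1.86 * 7.5 = 13.95
Step 2 — J = 6.84 / 13.95 ≈ 0.49032 (5 s.f.)

0.49032


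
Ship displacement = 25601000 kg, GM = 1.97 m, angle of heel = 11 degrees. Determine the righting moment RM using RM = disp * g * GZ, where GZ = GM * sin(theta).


Formula: GZ = GM * sin(theta); RM = disp * g * GZ
Step 1 — GZ = 1.97 * sin(11°) = 1.97 * 0.190809 = 0.375894 m
Step 2 — RM = 25601000 * 9.81 * 0.375894 ≈ 94404000 N·m (5 s.f.)

94404000 N·m


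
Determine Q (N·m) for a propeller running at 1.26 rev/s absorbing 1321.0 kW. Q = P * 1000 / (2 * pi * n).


Formula: Q = P_W / (2 * pi * n)
Step 1 — P_W = 1321.0 kW * 1000 = 1321000.0 W
Step 2 — 2 * pi * n = 2 * pi * 1.26 = 7.916813
Step 3 — Q = 1321000.0 / 7.916813 ≈ 166860 N·m (5 s.f.)

166860 N·m


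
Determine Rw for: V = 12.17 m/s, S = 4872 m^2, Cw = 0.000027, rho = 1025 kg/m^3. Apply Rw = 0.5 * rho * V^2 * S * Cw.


Formula: Rw = 0.5 * rho * V^2 * S * Cw
Step 1 — V^2 = 12.17^2 = 148.1089
Step 2 — 0.5 * rho * V^2 = 0.5 * 1025 * 148.1089 = 75905.81125
Step 3 — Rw = 75905.81125 * 4872 * 0.000027 ≈ 9985.0 N (5 s.f.)

9985.0 N


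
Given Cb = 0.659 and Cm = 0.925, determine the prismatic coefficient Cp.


Formula: Cp = Cb / Cm
Substituting: Cp = 0.659 / 0.925
Result: Cp ≈ 0.71243 (5 s.f.)

0.71243


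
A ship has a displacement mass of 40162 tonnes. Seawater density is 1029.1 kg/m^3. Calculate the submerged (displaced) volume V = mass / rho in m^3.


Formula: V = mass / rho
Step 1 — convert tonnes to kg: 40162 t * 1000 = 40162000 kg
Step 2 — V = 40162000 / 1029.1 ≈ 39026 m^3 (5 s.f.)

39026 m^3


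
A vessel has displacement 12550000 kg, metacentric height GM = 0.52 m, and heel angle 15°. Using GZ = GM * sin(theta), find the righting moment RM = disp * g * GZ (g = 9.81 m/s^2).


Formula: GZ = GM * sin(theta); RM = disp * g * GZ
Step 1 — GZ = 0.52 * sin(15°) = 0.52 * 0.258819 = 0.134586 m
Step 2 — RM = 12550000 * 9.81 * 0.134586 ≈ 16570000 N·m (5 s.f.)

16570000 N·m


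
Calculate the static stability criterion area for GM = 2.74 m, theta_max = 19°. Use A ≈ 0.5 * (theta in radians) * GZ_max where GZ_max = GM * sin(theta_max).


Formula: GZ_max = GM * sin(theta); Area = 0.5 * theta_rad * GZ_max
Step 1 — GZ_max = 2.74 * sin(19°) = 2.74 * 0.325568 = 0.892056 m
Step 2 — theta_rad = 19 * pi/180 = 0.331613 rad
Step 3 — Area = 0.5 * 0.331613 * 0.892056 ≈ 0.14791 m·rad (5 s.f.)

0.14791 m·rad


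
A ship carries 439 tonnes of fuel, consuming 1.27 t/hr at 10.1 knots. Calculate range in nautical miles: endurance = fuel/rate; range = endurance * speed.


Formula: endurance = fuel / rate; range = endurance * speed
Step 1 — endurance = 439 / 1.27 = 345.6693 hours
Step 2 — range = 345.6693 * 10.1 ≈ 3491.3 nautical miles (5 s.f.)

3491.3 NM


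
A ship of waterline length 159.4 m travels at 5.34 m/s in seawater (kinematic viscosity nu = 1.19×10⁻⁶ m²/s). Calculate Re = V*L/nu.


Formula: Re = V * L / nu
Step 1 — V * L = 5.34 * 159.4 = 851.196 m^2/s
Step 2 — Re = 851.196 / 1.19e-6 = 7.15e+08

7.15e+08


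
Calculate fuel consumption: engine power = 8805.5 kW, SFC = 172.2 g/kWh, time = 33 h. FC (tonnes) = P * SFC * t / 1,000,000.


Formula: FC (tonnes) = P * SFC * t / 1,000,000
Step 1 — P * SFC * t = 8805.5 * 172.2 * 33 = 50038134.3 g
Step 2 — FC (tonnes) = 50038134.3 / 1,000,000 ≈ 50.038 tonnes (5 s.f.)

50.038 tonnes


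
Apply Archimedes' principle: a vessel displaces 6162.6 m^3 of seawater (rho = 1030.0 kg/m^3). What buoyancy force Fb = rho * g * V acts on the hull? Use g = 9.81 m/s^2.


Formula: Fb = rho * g * V
Substituting: Fb = 1030.0 * 9.81 * 6162.6
Intermediate: 1030.0 * 9.81 = 10104.3
Result: Fb = 10104.3 * 6162.6 ≈ 62269000 N (5 s.f.)

62269000 N


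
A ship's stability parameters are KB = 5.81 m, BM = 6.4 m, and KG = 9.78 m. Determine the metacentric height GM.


Formula: GM = KB + BM - KG
Step 1 — KM = KB + BM = 5.81 + 6.4 = 12.21 m
Step 2 — GM = KM - KG = 12.21 - 9.78 = 2.43 m

2.43 m


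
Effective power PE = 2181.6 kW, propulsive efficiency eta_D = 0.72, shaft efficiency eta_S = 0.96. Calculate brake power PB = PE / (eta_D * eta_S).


Formula: PB = PE / (eta_D * eta_S)
Step 1 — combined efficiency = eta_D * eta_S = 0.72 * 0.96 = 0.6912
Step 2 — PB = 2181.6 / 0.6912 ≈ 3156.2 kW (5 s.f.)

3156.2 kW


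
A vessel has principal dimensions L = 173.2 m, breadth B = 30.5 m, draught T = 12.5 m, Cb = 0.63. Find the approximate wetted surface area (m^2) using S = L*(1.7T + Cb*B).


Formula: S = 1.7*L*T + V/T with V = Cb*L*B*T, i.e. S = L * (1.7*T + Cb*B)
Step 1 — 1.7*T = 1.7 * 12.5 = 21.25 m
Step 2 — Cb*B = 0.63 * 30.5 = 19.215 m
Step 3 — 1.7*T + Cb*B = 21.25 + 19.215 = 40.465 m
Step 4 — S = 173.2 * 40.465 ≈ 7008.5 m^2 (5 s.f.)

7008.5 m^2


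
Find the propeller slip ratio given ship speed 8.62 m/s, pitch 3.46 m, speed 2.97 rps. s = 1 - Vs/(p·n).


Formula: s = 1 - Vs / (p * n)
Step 1 — p * n = 3.46 * 2.97 = 10.2762
Step 2 — Vs / (p*n) = 8.62 / 10.2762 = 0.838831 (6 d.p.)
Step 3 — s = 1 - 0.838831 = 0.161169

0.161169


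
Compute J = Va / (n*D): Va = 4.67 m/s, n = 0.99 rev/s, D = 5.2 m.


Formula: J = Va / (n * D)
Step 1 — n * D = 0.99 * 5.2 = 5.148
Step 2 — J = 4.67 / 5.148 ≈ 0.90715 (5 s.f.)

0.90715


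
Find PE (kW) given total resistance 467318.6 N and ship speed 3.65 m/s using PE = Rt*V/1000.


Formula: PE = Rt * V / 1000 (kW)
Step 1 — PE (W) = 467318.6 * 3.65 = 1705712.89 W
Step 2 — PE (kW) = 1705712.89 / 1000 ≈ 1705.7 kW (5 s.f.)

1705.7 kW


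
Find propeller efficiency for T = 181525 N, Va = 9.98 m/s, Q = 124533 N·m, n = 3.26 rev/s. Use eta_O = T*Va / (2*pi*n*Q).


Formula: eta = T * Va / (2 * pi * n * Q)
Step 1 — numerator = T * Va = 181525 * 9.98 = 1811619.5
Step 2 — 2 * pi * n = 2 * pi * 3.26 = 20.483184
Step 3 — denominator = 20.483184 * 124533 = 2550832.35
Step 4 — eta = 1811619.5 / 2550832.35 ≈ 0.71021 (5 s.f.)

0.71021


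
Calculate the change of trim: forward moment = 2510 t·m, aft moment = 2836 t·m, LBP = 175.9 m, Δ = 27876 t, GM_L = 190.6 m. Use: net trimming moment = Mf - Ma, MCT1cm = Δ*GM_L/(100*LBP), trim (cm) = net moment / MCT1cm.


Formula: net trimming moment = Mf - Ma; MCT1cm = Δ*GM_L/(100*LBP); trim = net moment / MCT1cm
Step 1 — net trimming moment = 2510 - 2836 = -326 t·m
Step 2 — MCT1cm = 27876 * 190.6 / (100 * 175.9) = 302.056 t·m/cm
Step 3 — trim = -326 / 302.056 ≈ -1.0793 cm (5 s.f.)

-1.0793 cm


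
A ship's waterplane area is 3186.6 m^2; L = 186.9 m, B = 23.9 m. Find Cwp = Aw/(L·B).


Formula: Cwp = Aw / (L * B)
Step 1 — L * B = 186.9 * 23.9 = 4466.91 m^2
Step 2 — Cwp = 3186.6 / 4466.91 ≈ 0.71338 (5 s.f.)

0.71338


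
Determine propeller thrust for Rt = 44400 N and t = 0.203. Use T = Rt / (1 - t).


Formula: T = Rt / (1 - t)
Step 1 — (1 - t) = 1 - 0.203 = 0.797
Step 2 — T = 44400 / 0.797 ≈ 55709 N (5 s.f.)

55709 N


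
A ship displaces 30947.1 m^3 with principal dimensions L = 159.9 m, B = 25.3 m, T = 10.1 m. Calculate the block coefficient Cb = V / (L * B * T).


Formula: Cb = V / (L * B * T)
Step 1 — L * B * T = 159.9 * 25.3 * 10.1 = 40859.247 m^3
Step 2 — Cb = 30947.1 / 40859.247 ≈ 0.75741 (5 s.f.)

0.75741


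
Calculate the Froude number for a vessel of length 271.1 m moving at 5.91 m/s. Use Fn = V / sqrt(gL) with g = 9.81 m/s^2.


Formula: Fn = V / sqrt(g * L)
Step 1 — g * L = 9.81 * 271.1 = 2659.491
Step 2 — sqrt(g * L) = sqrt(2659.491) = 51.570253
Step 3 — Fn = 5.91 / 51.570253 ≈ 0.11460 (5 s.f.)

0.11460


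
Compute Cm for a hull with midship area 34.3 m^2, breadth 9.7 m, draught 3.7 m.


Formula: Cm = Am / (B * T)
Step 1 — B * T = 9.7 * 3.7 = 35.89 m^2
Step 2 — Cm = 34.3 / 35.89 ≈ 0.95570 (5 s.f.)

0.95570


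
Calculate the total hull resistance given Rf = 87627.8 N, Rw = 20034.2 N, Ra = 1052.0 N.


Formula: Rt = Rf + Rw + Ra
Substituting: Rt = 87627.8 + 20034.2 + 1052.0
Result: Rt = 108714.0 N

108714.0 N


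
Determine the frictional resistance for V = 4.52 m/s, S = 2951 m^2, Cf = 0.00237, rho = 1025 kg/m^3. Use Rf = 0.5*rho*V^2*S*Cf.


Formula: Rf = 0.5 * rho * V^2 * S * Cf
Step 1 — V^2 = 4.52^2 = 20.4304
Step 2 — 0.5 * rho * V^2 = 0.5 * 1025 * 20.4304 = 10470.58
Step 3 — Rf = 10470.58 * 2951 * 0.00237 ≈ 73230 N (5 s.f.)

73230 N


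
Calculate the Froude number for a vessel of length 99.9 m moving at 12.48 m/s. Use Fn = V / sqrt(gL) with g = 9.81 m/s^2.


Formula: Fn = V / sqrt(g * L)
Step 1 — g * L = 9.81 * 99.9 = 980.019
Step 2 — sqrt(g * L) = sqrt(980.019) = 31.305255
Step 3 — Fn = 12.48 / 31.305255 ≈ 0.39866 (5 s.f.)

0.39866


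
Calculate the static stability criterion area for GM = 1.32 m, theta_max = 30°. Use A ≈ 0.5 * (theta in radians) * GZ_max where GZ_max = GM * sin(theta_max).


Formula: GZ_max = GM * sin(theta); Area = 0.5 * theta_rad * GZ_max
Step 1 — GZ_max = 1.32 * sin(30°) = 1.32 * 0.5 = 0.66 m
Step 2 — theta_rad = 30 * pi/180 = 0.523599 rad
Step 3 — Area = 0.5 * 0.523599 * 0.66 ≈ 0.17279 m·rad (5 s.f.)

0.17279 m·rad


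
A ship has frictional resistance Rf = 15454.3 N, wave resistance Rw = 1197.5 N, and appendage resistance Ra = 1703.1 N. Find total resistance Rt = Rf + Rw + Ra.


Formula: Rt = Rf + Rw + Ra
Substituting: Rt = 15454.3 + 1197.5 + 1703.1
Result: Rt = 18354.9 N

18354.9 N


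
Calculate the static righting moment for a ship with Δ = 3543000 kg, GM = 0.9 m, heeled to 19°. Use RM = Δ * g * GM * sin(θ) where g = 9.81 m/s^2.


Formula: GZ = GM * sin(theta); RM = disp * g * GZ
Step 1 — GZ = 0.9 * sin(19°) = 0.9 * 0.325568 = 0.293011 m
Step 2 — RM = 3543000 * 9.81 * 0.293011 ≈ 10184000 N·m (5 s.f.)

10184000 N·m


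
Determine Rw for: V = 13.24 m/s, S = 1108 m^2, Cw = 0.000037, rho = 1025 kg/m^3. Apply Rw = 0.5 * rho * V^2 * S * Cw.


Formula: Rw = 0.5 * rho * V^2 * S * Cw
Step 1 — V^2 = 13.24^2 = 175.2976
Step 2 — 0.5 * rho * V^2 = 0.5 * 1025 * 175.2976 = 89840.02
Step 3 — Rw = 89840.02 * 1108 * 0.000037 ≈ 3683.1 N (5 s.f.)

3683.1 N


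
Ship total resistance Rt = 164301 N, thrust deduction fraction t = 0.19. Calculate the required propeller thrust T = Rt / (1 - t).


Formula: T = Rt / (1 - t)
Step 1 — (1 - t) = 1 - 0.19 = 0.81
Step 2 — T = 164301 / 0.81 ≈ 202840 N (5 s.f.)

202840 N


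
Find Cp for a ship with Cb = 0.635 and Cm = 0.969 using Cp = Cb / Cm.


Formula: Cp = Cb / Cm
Substituting: Cp = 0.635 / 0.969
Result: Cp ≈ 0.65531 (5 s.f.)

0.65531


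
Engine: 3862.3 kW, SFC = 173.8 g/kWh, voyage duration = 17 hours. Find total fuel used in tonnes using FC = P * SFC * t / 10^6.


Formula: FC (tonnes) = P * SFC * t / 1,000,000
Step 1 — P * SFC * t = 3862.3 * 173.8 * 17 = 11411551.58 g
Step 2 — FC (tonnes) = 11411551.58 / 1,000,000 ≈ 11.412 tonnes (5 s.f.)

11.412 tonnes


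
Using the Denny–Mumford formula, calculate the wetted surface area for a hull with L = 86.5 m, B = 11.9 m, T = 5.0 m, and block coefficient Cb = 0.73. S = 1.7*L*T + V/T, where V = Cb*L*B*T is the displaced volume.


Formula: S = 1.7*L*T + V/T with V = Cb*L*B*T, i.e. S = L * (1.7*T + Cb*B)
Step 1 — 1.7*T = 1.7 * 5.0 = 8.5 m
Step 2 — Cb*B = 0.73 * 11.9 = 8.687 m
Step 3 — 1.7*T + Cb*B = 8.5 + 8.687 = 17.187 m
Step 4 — S = 86.5 * 17.187 ≈ 1486.7 m^2 (5 s.f.)

1486.7 m^2


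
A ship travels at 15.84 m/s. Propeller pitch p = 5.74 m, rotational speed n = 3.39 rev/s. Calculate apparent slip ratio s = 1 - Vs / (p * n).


Formula: s = 1 - Vs / (p * n)
Step 1 — p * n = 5.74 * 3.39 = 19.4586
Step 2 — Vs / (p*n) = 15.84 / 19.4586 = 0.814036 (6 d.p.)
Step 3 — s = 1 - 0.814036 = 0.185964

0.185964


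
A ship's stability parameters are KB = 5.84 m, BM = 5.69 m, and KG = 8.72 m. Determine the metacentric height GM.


Formula: GM = KB + BM - KG
Step 1 — KM = KB + BM = 5.84 + 5.69 = 11.53 m
Step 2 — GM = KM - KG = 11.53 - 8.72 = 2.81 m

2.81 m


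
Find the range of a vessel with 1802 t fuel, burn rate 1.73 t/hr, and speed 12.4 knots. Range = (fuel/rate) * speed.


Formula: endurance = fuel / rate; range = endurance * speed
Step 1 — endurance = 1802 / 1.73 = 1041.6185 hours
Step 2 — range = 1041.6185 * 12.4 ≈ 12916 nautical miles (5 s.f.)

12916 NM


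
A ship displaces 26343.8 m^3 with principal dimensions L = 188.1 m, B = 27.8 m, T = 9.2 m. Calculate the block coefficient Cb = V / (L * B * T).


Formula: Cb = V / (L * B * T)
Step 1 — L * B * T = 188.1 * 27.8 * 9.2 = 48108.456 m^3
Step 2 — Cb = 26343.8 / 48108.456 ≈ 0.54759 (5 s.f.)

0.54759


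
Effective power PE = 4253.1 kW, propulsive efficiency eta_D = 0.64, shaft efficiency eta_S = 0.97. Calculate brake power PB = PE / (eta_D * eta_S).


Formula: PB = PE / (eta_D * eta_S)
Step 1 — combined efficiency = eta_D * eta_S = 0.64 * 0.97 = 0.6208
Step 2 — PB = 4253.1 / 0.6208 ≈ 6851.0 kW (5 s.f.)

6851.0 kW


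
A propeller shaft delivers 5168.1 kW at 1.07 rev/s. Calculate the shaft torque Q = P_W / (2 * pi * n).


Formula: Q = P_W / (2 * pi * n)
Step 1 — P_W = 5168.1 kW * 1000 = 5168100.0 W
Step 2 — 2 * pi * n = 2 * pi * 1.07 = 6.723008
Step 3 — Q = 5168100.0 / 6.723008 ≈ 768720 N·m (5 s.f.)

768720 N·m


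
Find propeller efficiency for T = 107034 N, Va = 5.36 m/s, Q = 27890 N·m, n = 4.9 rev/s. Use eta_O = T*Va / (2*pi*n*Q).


Formula: eta = T * Va / (2 * pi * n * Q)
Step 1 — numerator = T * Va = 107034 * 5.36 = 573702.24
Step 2 — 2 * pi * n = 2 * pi * 4.9 = 30.787608
Step 3 — denominator = 30.787608 * 27890 = 858666.39
Step 4 — eta = 573702.24 / 858666.39 ≈ 0.66813 (5 s.f.)

0.66813


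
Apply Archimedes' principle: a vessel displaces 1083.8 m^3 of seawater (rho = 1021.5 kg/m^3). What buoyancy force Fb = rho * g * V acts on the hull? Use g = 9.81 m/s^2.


Formula: Fb = rho * g * V
Substituting: Fb = 1021.5 * 9.81 * 1083.8
Intermediate: 1021.5 * 9.81 = 10020.915
Result: Fb = 10020.915 * 1083.8 ≈ 10861000 N (5 s.f.)

10861000 N


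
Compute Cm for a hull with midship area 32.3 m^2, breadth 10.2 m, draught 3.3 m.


Formula: Cm = Am / (B * T)
Step 1 — B * T = 10.2 * 3.3 = 33.66 m^2
Step 2 — Cm = 32.3 / 33.66 ≈ 0.95960 (5 s.f.)

0.95960


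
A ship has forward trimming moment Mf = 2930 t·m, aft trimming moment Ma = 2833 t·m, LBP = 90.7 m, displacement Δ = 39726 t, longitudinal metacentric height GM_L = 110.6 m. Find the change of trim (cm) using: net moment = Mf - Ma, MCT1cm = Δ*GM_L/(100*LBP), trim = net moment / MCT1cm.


Formula: net trimming moment = Mf - Ma; MCT1cm = Δ*GM_L/(100*LBP); trim = net moment / MCT1cm
Step 1 — net trimming moment = 2930 - 2833 = 97 t·m
Step 2 — MCT1cm = 39726 * 110.6 / (100 * 90.7) = 484.4207 t·m/cm
Step 3 — trim = 97 / 484.4207 ≈ 0.20024 cm (5 s.f.)

0.20024 cm


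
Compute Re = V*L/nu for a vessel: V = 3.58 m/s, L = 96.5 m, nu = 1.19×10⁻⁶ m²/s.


Formula: Re = V * L / nu
Step 1 — V * L = 3.58 * 96.5 = 345.47 m^2/s
Step 2 — Re = 345.47 / 1.19e-6 = 2.90e+08

2.90e+08


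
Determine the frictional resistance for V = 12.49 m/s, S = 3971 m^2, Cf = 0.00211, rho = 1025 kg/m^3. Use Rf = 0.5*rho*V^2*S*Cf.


Formula: Rf = 0.5 * rho * V^2 * S * Cf
Step 1 — V^2 = 12.49^2 = 156.0001
Step 2 — 0.5 * rho * V^2 = 0.5 * 1025 * 156.0001 = 79950.05125
Step 3 — Rf = 79950.05125 * 3971 * 0.00211 ≈ 669890 N (5 s.f.)

669890 N


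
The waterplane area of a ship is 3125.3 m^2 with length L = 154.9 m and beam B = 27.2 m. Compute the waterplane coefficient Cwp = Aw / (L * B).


Formula: Cwp = Aw / (L * B)
Step 1 — L * B = 154.9 * 27.2 = 4213.28 m^2
Step 2 — Cwp = 3125.3 / 4213.28 ≈ 0.74177 (5 s.f.)

0.74177


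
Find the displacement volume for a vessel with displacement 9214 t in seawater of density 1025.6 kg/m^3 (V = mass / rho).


Formula: V = mass / rho
Step 1 — convert tonnes to kg: 9214 t * 1000 = 9214000 kg
Step 2 — V = 9214000 / 1025.6 ≈ 8984.0 m^3 (5 s.f.)

8984.0 m^3


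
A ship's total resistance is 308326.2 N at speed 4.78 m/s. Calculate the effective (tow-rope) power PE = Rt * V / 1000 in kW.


Formula: PE = Rt * V / 1000 (kW)
Step 1 — PE (W) = 308326.2 * 4.78 = 1473799.236 W
Step 2 — PE (kW) = 1473799.236 / 1000 ≈ 1473.8 kW (5 s.f.)

1473.8 kW


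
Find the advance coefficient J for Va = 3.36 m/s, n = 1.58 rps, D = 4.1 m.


Formula: J = Va / (n * D)
Step 1 — n * D = 1.58 * 4.1 = 6.478
Step 2 — J = 3.36 / 6.478 ≈ 0.51868 (5 s.f.)

0.51868


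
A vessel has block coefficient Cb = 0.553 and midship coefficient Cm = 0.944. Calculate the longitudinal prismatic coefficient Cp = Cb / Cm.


Formula: Cp = Cb / Cm
Substituting: Cp = 0.553 / 0.944
Result: Cp ≈ 0.58581 (5 s.f.)

0.58581


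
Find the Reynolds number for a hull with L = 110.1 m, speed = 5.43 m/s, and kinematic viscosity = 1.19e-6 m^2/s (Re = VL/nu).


Formula: Re = V * L / nu
Step 1 — V * L = 5.43 * 110.1 = 597.843 m^2/s
Step 2 — Re = 597.843 / 1.19e-6 = 5.02e+08

5.02e+08


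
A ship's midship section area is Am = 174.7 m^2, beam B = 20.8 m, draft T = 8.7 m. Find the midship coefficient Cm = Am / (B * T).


Formula: Cm = Am / (B * T)
Step 1 — B * T = 20.8 * 8.7 = 180.96 m^2
Step 2 — Cm = 174.7 / 180.96 ≈ 0.96541 (5 s.f.)

0.96541


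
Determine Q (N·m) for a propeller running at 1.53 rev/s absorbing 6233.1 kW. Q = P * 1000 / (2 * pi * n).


Formula: Q = P_W / (2 * pi * n)
Step 1 — P_W = 6233.1 kW * 1000 = 6233100.0 W
Step 2 — 2 * pi * n = 2 * pi * 1.53 = 9.613274
Step 3 — Q = 6233100.0 / 9.613274 ≈ 648380 N·m (5 s.f.)

648380 N·m


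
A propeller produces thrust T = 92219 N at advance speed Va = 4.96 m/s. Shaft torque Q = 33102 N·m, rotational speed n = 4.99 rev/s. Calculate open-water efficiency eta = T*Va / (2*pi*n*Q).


Formula: eta = T * Va / (2 * pi * n * Q)
Step 1 — numerator = T * Va = 92219 * 4.96 = 457406.24
Step 2 — 2 * pi * n = 2 * pi * 4.99 = 31.353095
Step 3 — denominator = 31.353095 * 33102 = 1037850.15
Step 4 — eta = 457406.24 / 1037850.15 ≈ 0.44072 (5 s.f.)

0.44072


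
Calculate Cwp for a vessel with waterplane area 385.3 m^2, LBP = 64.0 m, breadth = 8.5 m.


Formula: Cwp = Aw / (L * B)
Step 1 — L * B = 64.0 * 8.5 = 544.0 m^2
Step 2 — Cwp = 385.3 / 544.0 ≈ 0.70827 (5 s.f.)

0.70827


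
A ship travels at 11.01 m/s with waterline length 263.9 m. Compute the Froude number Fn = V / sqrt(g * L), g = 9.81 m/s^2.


Formula: Fn = V / sqrt(g * L)
Step 1 — g * L = 9.81 * 263.9 = 2588.859
Step 2 — sqrt(g * L) = sqrt(2588.859) = 50.880831
Step 3 — Fn = 11.01 / 50.880831 ≈ 0.21639 (5 s.f.)

0.21639


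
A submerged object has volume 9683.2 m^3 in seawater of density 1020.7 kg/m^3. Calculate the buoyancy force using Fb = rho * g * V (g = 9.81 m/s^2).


Formula: Fb = rho * g * V
Substituting: Fb = 1020.7 * 9.81 * 9683.2
Intermediate: 1020.7 * 9.81 = 10013.067
Result: Fb = 10013.067 * 9683.2 ≈ 96959000 N (5 s.f.)

96959000 N


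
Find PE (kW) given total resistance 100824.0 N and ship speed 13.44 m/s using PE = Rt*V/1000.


Formula: PE = Rt * V / 1000 (kW)
Step 1 — PE (W) = 100824.0 * 13.44 = 1355074.56 W
Step 2 — PE (kW) = 1355074.56 / 1000 ≈ 1355.1 kW (5 s.f.)

1355.1 kW


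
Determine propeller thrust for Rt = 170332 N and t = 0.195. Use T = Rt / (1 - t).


Formula: T = Rt / (1 - t)
Step 1 — (1 - t) = 1 - 0.195 = 0.805
Step 2 — T = 170332 / 0.805 ≈ 211590 N (5 s.f.)

211590 N


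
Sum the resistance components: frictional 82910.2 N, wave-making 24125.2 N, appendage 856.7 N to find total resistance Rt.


Formula: Rt = Rf + Rw + Ra
Substituting: Rt = 82910.2 + 24125.2 + 856.7
Result: Rt = 107892.1 N

107892.1 N


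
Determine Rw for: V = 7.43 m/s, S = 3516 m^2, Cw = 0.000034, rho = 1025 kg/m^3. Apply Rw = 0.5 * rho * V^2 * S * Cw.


Formula: Rw = 0.5 * rho * V^2 * S * Cw
Step 1 — V^2 = 7.43^2 = 55.2049
Step 2 — 0.5 * rho * V^2 = 0.5 * 1025 * 55.2049 = 28292.51125
Step 3 — Rw = 28292.51125 * 3516 * 0.000034 ≈ 3382.2 N (5 s.f.)

3382.2 N


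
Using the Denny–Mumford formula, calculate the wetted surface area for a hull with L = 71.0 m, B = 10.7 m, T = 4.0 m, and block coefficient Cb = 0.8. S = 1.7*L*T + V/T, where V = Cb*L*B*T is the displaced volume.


Formula: S = 1.7*L*T + V/T with V = Cb*L*B*T, i.e. S = L * (1.7*T + Cb*B)
Step 1 — 1.7*T = 1.7 * 4.0 = 6.8 m
Step 2 — Cb*B = 0.8 * 10.7 = 8.56 m
Step 3 — 1.7*T + Cb*B = 6.8 + 8.56 = 15.36 m
Step 4 — S = 71.0 * 15.36 ≈ 1090.6 m^2 (5 s.f.)

1090.6 m^2


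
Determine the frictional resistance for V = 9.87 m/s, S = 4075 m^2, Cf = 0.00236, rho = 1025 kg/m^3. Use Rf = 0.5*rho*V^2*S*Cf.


Formula: Rf = 0.5 * rho * V^2 * S * Cf
Step 1 — V^2 = 9.87^2 = 97.4169
Step 2 — 0.5 * rho * V^2 = 0.5 * 1025 * 97.4169 = 49926.16125
Step 3 — Rf = 49926.16125 * 4075 * 0.00236 ≈ 480140 N (5 s.f.)

480140 N


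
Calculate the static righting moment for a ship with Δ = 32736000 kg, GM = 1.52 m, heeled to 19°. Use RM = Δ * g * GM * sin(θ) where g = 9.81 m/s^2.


Formula: GZ = GM * sin(theta); RM = disp * g * GZ
Step 1 — GZ = 1.52 * sin(19°) = 1.52 * 0.325568 = 0.494863 m
Step 2 — RM = 32736000 * 9.81 * 0.494863 ≈ 158920000 N·m (5 s.f.)

158920000 N·m


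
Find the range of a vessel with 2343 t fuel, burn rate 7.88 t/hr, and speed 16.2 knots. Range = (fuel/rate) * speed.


Formula: endurance = fuel / rate; range = endurance * speed
Step 1 — endurance = 2343 / 7.88 = 297.335 hours
Step 2 — range = 297.335 * 16.2 ≈ 4816.8 nautical miles (5 s.f.)

4816.8 NM


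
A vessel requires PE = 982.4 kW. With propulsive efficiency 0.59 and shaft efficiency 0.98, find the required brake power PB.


Formula: PB = PE / (eta_D * eta_S)
Step 1 — combined efficiency = eta_D * eta_S = 0.59 * 0.98 = 0.5782
Step 2 — PB = 982.4 / 0.5782 ≈ 1699.1 kW (5 s.f.)

1699.1 kW


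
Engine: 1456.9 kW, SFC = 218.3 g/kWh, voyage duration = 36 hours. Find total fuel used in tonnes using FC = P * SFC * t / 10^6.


Formula: FC (tonnes) = P * SFC * t / 1,000,000
Step 1 — P * SFC * t = 1456.9 * 218.3 * 36 = 11449485.72 g
Step 2 — FC (tonnes) = 11449485.72 / 1,000,000 ≈ 11.449 tonnes (5 s.f.)

11.449 tonnes


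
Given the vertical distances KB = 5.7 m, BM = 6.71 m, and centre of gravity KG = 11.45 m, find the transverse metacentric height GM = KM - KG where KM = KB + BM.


Formula: GM = KB + BM - KG
Step 1 — KM = KB + BM = 5.7 + 6.71 = 12.41 m
Step 2 — GM = KM - KG = 12.41 - 11.45 = 0.96 m

0.96 m


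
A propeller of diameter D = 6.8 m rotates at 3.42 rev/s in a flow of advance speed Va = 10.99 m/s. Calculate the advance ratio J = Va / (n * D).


Formula: J = Va / (n * D)
Step 1 — n * D = 3.42 * 6.8 = 23.256
Step 2 — J = 10.99 / 23.256 ≈ 0.47257 (5 s.f.)

0.47257


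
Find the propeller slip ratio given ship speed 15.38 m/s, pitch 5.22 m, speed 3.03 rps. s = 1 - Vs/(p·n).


Formula: s = 1 - Vs / (p * n)
Step 1 — p * n = 5.22 * 3.03 = 15.8166
Step 2 — Vs / (p*n) = 15.38 / 15.8166 = 0.972396 (6 d.p.)
Step 3 — s = 1 - 0.972396 = 0.027604

0.027604


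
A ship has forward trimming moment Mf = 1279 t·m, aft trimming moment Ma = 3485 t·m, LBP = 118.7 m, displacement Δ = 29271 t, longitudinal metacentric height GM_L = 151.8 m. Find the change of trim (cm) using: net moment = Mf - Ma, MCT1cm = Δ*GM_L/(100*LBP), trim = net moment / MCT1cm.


Formula: net trimming moment = Mf - Ma; MCT1cm = Δ*GM_L/(100*LBP); trim = net moment / MCT1cm
Step 1 — net trimming moment = 1279 - 3485 = -2206 t·m
Step 2 — MCT1cm = 29271 * 151.8 / (100 * 118.7) = 374.3334 t·m/cm
Step 3 — trim = -2206 / 374.3334 ≈ -5.8931 cm (5 s.f.)

-5.8931 cm


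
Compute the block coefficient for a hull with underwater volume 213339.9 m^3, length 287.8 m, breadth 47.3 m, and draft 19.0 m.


Formula: Cb = V / (L * B * T)
Step 1 — L * B * T = 287.8 * 47.3 * 19.0 = 258645.86 m^3
Step 2 — Cb = 213339.9 / 258645.86 ≈ 0.82483 (5 s.f.)

0.82483


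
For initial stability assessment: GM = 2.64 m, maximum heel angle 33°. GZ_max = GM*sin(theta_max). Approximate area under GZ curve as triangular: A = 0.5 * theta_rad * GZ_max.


Formula: GZ_max = GM * sin(theta); Area = 0.5 * theta_rad * GZ_max
Step 1 — GZ_max = 2.64 * sin(33°) = 2.64 * 0.544639 = 1.437847 m
Step 2 — theta_rad = 33 * pi/180 = 0.575959 rad
Step 3 — Area = 0.5 * 0.575959 * 1.437847 ≈ 0.41407 m·rad (5 s.f.)

0.41407 m·rad


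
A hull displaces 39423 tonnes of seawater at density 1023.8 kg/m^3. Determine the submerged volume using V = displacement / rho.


Formula: V = mass / rho
Step 1 — convert tonnes to kg: 39423 t * 1000 = 39423000 kg
Step 2 — V = 39423000 / 1023.8 ≈ 38507 m^3 (5 s.f.)

38507 m^3


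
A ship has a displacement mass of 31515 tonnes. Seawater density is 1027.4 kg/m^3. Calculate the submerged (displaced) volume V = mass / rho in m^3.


Formula: V = mass / rho
Step 1 — convert tonnes to kg: 31515 t * 1000 = 31515000 kg
Step 2 — V = 31515000 / 1027.4 ≈ 30675 m^3 (5 s.f.)

30675 m^3


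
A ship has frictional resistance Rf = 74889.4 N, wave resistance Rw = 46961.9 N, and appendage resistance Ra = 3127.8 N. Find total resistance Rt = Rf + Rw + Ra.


Formula: Rt = Rf + Rw + Ra
Substituting: Rt = 74889.4 + 46961.9 + 3127.8
Result: Rt = 124979.1 N

124979.1 N


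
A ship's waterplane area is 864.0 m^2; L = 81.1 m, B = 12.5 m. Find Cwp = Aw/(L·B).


Formula: Cwp = Aw / (L * B)
Step 1 — L * B = 81.1 * 12.5 = 1013.75 m^2
Step 2 — Cwp = 864.0 / 1013.75 ≈ 0.85228 (5 s.f.)

0.85228


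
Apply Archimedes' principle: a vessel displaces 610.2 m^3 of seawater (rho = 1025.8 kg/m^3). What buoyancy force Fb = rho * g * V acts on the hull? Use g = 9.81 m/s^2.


Formula: Fb = rho * g * V
Substituting: Fb = 1025.8 * 9.81 * 610.2
Intermediate: 1025.8 * 9.81 = 10063.098
Result: Fb = 10063.098 * 610.2 ≈ 6140500 N (5 s.f.)

6140500 N


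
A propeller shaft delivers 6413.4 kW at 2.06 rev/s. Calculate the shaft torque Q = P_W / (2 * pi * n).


Formula: Q = P_W / (2 * pi * n)
Step 1 — P_W = 6413.4 kW * 1000 = 6413400.0 W
Step 2 — 2 * pi * n = 2 * pi * 2.06 = 12.943362
Step 3 — Q = 6413400.0 / 12.943362 ≈ 495500 N·m (5 s.f.)

495500 N·m


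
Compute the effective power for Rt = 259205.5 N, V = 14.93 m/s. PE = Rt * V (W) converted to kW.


Formula: PE = Rt * V / 1000 (kW)
Step 1 — PE (W) = 259205.5 * 14.93 = 3869938.115 W
Step 2 — PE (kW) = 3869938.115 / 1000 ≈ 3869.9 kW (5 s.f.)

3869.9 kW


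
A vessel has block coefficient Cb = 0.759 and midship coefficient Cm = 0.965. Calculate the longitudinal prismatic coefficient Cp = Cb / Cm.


Formula: Cp = Cb / Cm
Substituting: Cp = 0.759 / 0.965
Result: Cp ≈ 0.78653 (5 s.f.)

0.78653


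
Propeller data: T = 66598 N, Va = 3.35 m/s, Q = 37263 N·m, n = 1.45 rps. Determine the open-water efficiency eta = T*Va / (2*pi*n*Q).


Formula: eta = T * Va / (2 * pi * n * Q)
Step 1 — numerator = T * Va = 66598 * 3.35 = 223103.3
Step 2 — 2 * pi * n = 2 * pi * 1.45 = 9.110619
Step 3 — denominator = 9.110619 * 37263 = 339489.0
Step 4 — eta = 223103.3 / 339489.0 ≈ 0.65717 (5 s.f.)

0.65717


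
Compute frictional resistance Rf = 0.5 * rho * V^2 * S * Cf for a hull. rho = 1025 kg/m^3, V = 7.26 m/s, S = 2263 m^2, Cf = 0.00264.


Formula: Rf = 0.5 * rho * V^2 * S * Cf
Step 1 — V^2 = 7.26^2 = 52.7076
Step 2 — 0.5 * rho * V^2 = 0.5 * 1025 * 52.7076 = 27012.645
Step 3 — Rf = 27012.645 * 2263 * 0.00264 ≈ 161380 N (5 s.f.)

161380 N


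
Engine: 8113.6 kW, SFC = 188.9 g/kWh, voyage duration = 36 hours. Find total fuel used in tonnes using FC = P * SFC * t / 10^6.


Formula: FC (tonnes) = P * SFC * t / 1,000,000
Step 1 — P * SFC * t = 8113.6 * 188.9 * 36 = 55175725.44 g
Step 2 — FC (tonnes) = 55175725.44 / 1,000,000 ≈ 55.176 tonnes (5 s.f.)

55.176 tonnes


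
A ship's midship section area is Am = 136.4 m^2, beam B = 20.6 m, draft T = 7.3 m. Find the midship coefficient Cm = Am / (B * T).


Formula: Cm = Am / (B * T)
Step 1 — B * T = 20.6 * 7.3 = 150.38 m^2
Step 2 — Cm = 136.4 / 150.38 ≈ 0.90704 (5 s.f.)

0.90704


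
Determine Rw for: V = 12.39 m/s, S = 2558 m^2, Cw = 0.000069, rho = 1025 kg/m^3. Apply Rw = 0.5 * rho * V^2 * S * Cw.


Formula: Rw = 0.5 * rho * V^2 * S * Cw
Step 1 — V^2 = 12.39^2 = 153.5121
Step 2 — 0.5 * rho * V^2 = 0.5 * 1025 * 153.5121 = 78674.95125
Step 3 — Rw = 78674.95125 * 2558 * 0.000069 ≈ 13886 N (5 s.f.)

13886 N


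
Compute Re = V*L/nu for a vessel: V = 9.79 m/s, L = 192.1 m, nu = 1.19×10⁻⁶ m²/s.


Formula: Re = V * L / nu
Step 1 — V * L = 9.79 * 192.1 = 1880.659 m^2/s
Step 2 — Re = 1880.659 / 1.19e-6 = 1.58e+09

1.58e+09


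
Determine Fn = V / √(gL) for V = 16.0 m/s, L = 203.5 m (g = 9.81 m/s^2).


Formula: Fn = V / sqrt(g * L)
Step 1 — g * L = 9.81 * 203.5 = 1996.335
Step 2 — sqrt(g * L) = sqrt(1996.335) = 44.680365
Step 3 — Fn = 16.0 / 44.680365 ≈ 0.35810 (5 s.f.)

0.35810


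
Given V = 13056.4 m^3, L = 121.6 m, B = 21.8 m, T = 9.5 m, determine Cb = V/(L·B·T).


Formula: Cb = V / (L * B * T)
Step 1 — L * B * T = 121.6 * 21.8 * 9.5 = 25183.36 m^3
Step 2 — Cb = 13056.4 / 25183.36 ≈ 0.51845 (5 s.f.)

0.51845


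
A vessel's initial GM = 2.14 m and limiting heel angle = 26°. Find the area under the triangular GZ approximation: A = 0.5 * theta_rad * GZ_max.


Formula: GZ_max = GM * sin(theta); Area = 0.5 * theta_rad * GZ_max
Step 1 — GZ_max = 2.14 * sin(26°) = 2.14 * 0.438371 = 0.938114 m
Step 2 — theta_rad = 26 * pi/180 = 0.453786 rad
Step 3 — Area = 0.5 * 0.453786 * 0.938114 ≈ 0.21285 m·rad (5 s.f.)

0.21285 m·rad
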